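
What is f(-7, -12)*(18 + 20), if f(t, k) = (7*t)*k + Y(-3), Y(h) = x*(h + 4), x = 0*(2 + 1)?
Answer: 22344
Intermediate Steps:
x = 0 (x = 0*3 = 0)
Y(h) = 0 (Y(h) = 0*(h + 4) = 0*(4 + h) = 0)
f(t, k) = 7*k*t (f(t, k) = (7*t)*k + 0 = 7*k*t + 0 = 7*k*t)
f(-7, -12)*(18 + 20) = (7*(-12)*(-7))*(18 + 20) = 588*38 = 22344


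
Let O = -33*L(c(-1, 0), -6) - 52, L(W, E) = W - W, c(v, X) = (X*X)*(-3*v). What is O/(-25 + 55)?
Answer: -26/15 ≈ -1.7333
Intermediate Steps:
c(v, X) = -3*v*X**2 (c(v, X) = X**2*(-3*v) = -3*v*X**2)
L(W, E) = 0
O = -52 (O = -33*0 - 52 = 0 - 52 = -52)
O/(-25 + 55) = -52/(-25 + 55) = -52/30 = -52*1/30 = -26/15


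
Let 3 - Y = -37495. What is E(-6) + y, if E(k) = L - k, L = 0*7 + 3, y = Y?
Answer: 37507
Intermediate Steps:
Y = 37498 (Y = 3 - 1*(-37495) = 3 + 37495 = 37498)
y = 37498
L = 3 (L = 0 + 3 = 3)
E(k) = 3 - k
E(-6) + y = (3 - 1*(-6)) + 37498 = (3 + 6) + 37498 = 9 + 37498 = 37507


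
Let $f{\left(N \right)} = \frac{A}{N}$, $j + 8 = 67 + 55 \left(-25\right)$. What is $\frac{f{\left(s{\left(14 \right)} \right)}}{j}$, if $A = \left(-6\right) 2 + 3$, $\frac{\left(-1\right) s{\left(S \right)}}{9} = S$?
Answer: $- \frac{1}{18424} \approx -5.4277 \cdot 10^{-5}$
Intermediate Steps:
$j = -1316$ ($j = -8 + \left(67 + 55 \left(-25\right)\right) = -8 + \left(67 - 1375\right) = -8 - 1308 = -1316$)
$s{\left(S \right)} = - 9 S$
$A = -9$ ($A = -12 + 3 = -9$)
$f{\left(N \right)} = - \frac{9}{N}$
$\frac{f{\left(s{\left(14 \right)} \right)}}{j} = \frac{\left(-9\right) \frac{1}{\left(-9\right) 14}}{-1316} = - \frac{9}{-126} \left(- \frac{1}{1316}\right) = \left(-9\right) \left(- \frac{1}{126}\right) \left(- \frac{1}{1316}\right) = \frac{1}{14} \left(- \frac{1}{1316}\right) = - \frac{1}{18424}$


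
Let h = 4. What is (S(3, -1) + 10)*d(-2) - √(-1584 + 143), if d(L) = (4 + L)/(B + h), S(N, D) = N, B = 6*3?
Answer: 13/11 - I*√1441 ≈ 1.1818 - 37.961*I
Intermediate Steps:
B = 18
d(L) = 2/11 + L/22 (d(L) = (4 + L)/(18 + 4) = (4 + L)/22 = (4 + L)*(1/22) = 2/11 + L/22)
(S(3, -1) + 10)*d(-2) - √(-1584 + 143) = (3 + 10)*(2/11 + (1/22)*(-2)) - √(-1584 + 143) = 13*(2/11 - 1/11) - √(-1441) = 13*(1/11) - I*√1441 = 13/11 - I*√1441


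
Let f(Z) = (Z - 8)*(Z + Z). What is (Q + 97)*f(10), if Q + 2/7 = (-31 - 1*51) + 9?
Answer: 6640/7 ≈ 948.57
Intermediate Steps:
Q = -513/7 (Q = -2/7 + ((-31 - 1*51) + 9) = -2/7 + ((-31 - 51) + 9) = -2/7 + (-82 + 9) = -2/7 - 73 = -513/7 ≈ -73.286)
f(Z) = 2*Z*(-8 + Z) (f(Z) = (-8 + Z)*(2*Z) = 2*Z*(-8 + Z))
(Q + 97)*f(10) = (-513/7 + 97)*(2*10*(-8 + 10)) = 166*(2*10*2)/7 = (166/7)*40 = 6640/7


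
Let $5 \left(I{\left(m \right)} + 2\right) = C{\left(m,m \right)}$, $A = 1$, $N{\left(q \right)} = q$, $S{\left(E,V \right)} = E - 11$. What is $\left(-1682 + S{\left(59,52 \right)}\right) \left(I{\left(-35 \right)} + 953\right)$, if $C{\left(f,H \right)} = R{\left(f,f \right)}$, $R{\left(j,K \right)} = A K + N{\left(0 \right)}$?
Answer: $-1542496$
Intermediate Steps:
$S{\left(E,V \right)} = -11 + E$ ($S{\left(E,V \right)} = E - 11 = -11 + E$)
$R{\left(j,K \right)} = K$ ($R{\left(j,K \right)} = 1 K + 0 = K + 0 = K$)
$C{\left(f,H \right)} = f$
$I{\left(m \right)} = -2 + \frac{m}{5}$
$\left(-1682 + S{\left(59,52 \right)}\right) \left(I{\left(-35 \right)} + 953\right) = \left(-1682 + \left(-11 + 59\right)\right) \left(\left(-2 + \frac{1}{5} \left(-35\right)\right) + 953\right) = \left(-1682 + 48\right) \left(\left(-2 - 7\right) + 953\right) = - 1634 \left(-9 + 953\right) = \left(-1634\right) 944 = -1542496$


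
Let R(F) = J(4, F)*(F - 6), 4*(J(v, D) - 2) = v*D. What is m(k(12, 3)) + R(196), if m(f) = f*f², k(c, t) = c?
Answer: 39348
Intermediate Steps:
J(v, D) = 2 + D*v/4 (J(v, D) = 2 + (v*D)/4 = 2 + (D*v)/4 = 2 + D*v/4)
R(F) = (-6 + F)*(2 + F) (R(F) = (2 + (¼)*F*4)*(F - 6) = (2 + F)*(-6 + F) = (-6 + F)*(2 + F))
m(f) = f³
m(k(12, 3)) + R(196) = 12³ + (-6 + 196)*(2 + 196) = 1728 + 190*198 = 1728 + 37620 = 39348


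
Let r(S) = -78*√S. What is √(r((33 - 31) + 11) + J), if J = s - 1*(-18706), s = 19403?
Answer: √(38109 - 78*√13) ≈ 194.49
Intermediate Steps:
J = 38109 (J = 19403 - 1*(-18706) = 19403 + 18706 = 38109)
√(r((33 - 31) + 11) + J) = √(-78*√((33 - 31) + 11) + 38109) = √(-78*√(2 + 11) + 38109) = √(-78*√13 + 38109) = √(38109 - 78*√13)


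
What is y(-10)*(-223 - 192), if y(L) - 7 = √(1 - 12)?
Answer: -2905 - 415*I*√11 ≈ -2905.0 - 1376.4*I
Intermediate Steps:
y(L) = 7 + I*√11 (y(L) = 7 + √(1 - 12) = 7 + √(-11) = 7 + I*√11)
y(-10)*(-223 - 192) = (7 + I*√11)*(-223 - 192) = (7 + I*√11)*(-415) = -2905 - 415*I*√11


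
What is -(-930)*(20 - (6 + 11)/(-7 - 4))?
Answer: 220410/11 ≈ 20037.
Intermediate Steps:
-(-930)*(20 - (6 + 11)/(-7 - 4)) = -(-930)*(20 - 17/(-11)) = -(-930)*(20 - 17*(-1)/11) = -(-930)*(20 - 1*(-17/11)) = -(-930)*(20 + 17/11) = -(-930)*237/11 = -62*(-3555/11) = 220410/11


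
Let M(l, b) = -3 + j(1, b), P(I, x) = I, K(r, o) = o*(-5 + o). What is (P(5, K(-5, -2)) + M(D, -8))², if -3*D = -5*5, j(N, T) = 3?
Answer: 25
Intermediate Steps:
D = 25/3 (D = -(-5)*5/3 = -⅓*(-25) = 25/3 ≈ 8.3333)
M(l, b) = 0 (M(l, b) = -3 + 3 = 0)
(P(5, K(-5, -2)) + M(D, -8))² = (5 + 0)² = 5² = 25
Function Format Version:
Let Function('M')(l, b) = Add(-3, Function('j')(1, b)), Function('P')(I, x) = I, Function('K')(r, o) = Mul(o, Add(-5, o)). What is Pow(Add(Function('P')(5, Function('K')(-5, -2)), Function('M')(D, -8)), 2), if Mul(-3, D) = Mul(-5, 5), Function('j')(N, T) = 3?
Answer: 25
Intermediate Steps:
D = Rational(25, 3) (D = Mul(Rational(-1, 3), Mul(-5, 5)) = Mul(Rational(-1, 3), -25) = Rational(25, 3) ≈ 8.3333)
Function('M')(l, b) = 0 (Function('M')(l, b) = Add(-3, 3) = 0)
Pow(Add(Function('P')(5, Function('K')(-5, -2)), Function('M')(D, -8)), 2) = Pow(Add(5, 0), 2) = Pow(5, 2) = 25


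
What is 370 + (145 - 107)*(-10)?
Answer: -10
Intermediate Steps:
370 + (145 - 107)*(-10) = 370 + 38*(-10) = 370 - 380 = -10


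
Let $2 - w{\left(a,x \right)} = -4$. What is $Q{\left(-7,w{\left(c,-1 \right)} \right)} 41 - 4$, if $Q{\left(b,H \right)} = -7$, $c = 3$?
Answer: $-291$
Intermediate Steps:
$w{\left(a,x \right)} = 6$ ($w{\left(a,x \right)} = 2 - -4 = 2 + 4 = 6$)
$Q{\left(-7,w{\left(c,-1 \right)} \right)} 41 - 4 = \left(-7\right) 41 - 4 = -287 - 4 = -291$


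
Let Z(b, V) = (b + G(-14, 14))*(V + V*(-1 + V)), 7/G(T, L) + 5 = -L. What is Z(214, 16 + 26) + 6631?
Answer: 7286065/19 ≈ 3.8348e+5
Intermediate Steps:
G(T, L) = 7/(-5 - L)
Z(b, V) = (-7/19 + b)*(V + V*(-1 + V)) (Z(b, V) = (b - 7/(5 + 14))*(V + V*(-1 + V)) = (b - 7/19)*(V + V*(-1 + V)) = (-7/19 + b)*(V + V*(-1 + V)))
Z(214, 16 + 26) + 6631 = (16 + 26)**2*(-7/19 + 214) + 6631 = 42**2*(4059/19) + 6631 = 1764*(4059/19) + 6631 = 7160076/19 + 6631 = 7286065/19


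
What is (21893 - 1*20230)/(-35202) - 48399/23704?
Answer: -871580675/417214104 ≈ -2.0891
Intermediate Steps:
(21893 - 1*20230)/(-35202) - 48399/23704 = (21893 - 20230)*(-1/35202) - 48399*1/23704 = 1663*(-1/35202) - 48399/23704 = -1663/35202 - 48399/23704 = -871580675/417214104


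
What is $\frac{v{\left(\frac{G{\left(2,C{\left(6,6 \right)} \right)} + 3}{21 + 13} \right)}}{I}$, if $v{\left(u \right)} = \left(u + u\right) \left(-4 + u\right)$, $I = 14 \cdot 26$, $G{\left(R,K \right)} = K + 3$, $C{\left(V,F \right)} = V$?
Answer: $- \frac{186}{26299} \approx -0.0070725$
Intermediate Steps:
$G{\left(R,K \right)} = 3 + K$
$I = 364$
$v{\left(u \right)} = 2 u \left(-4 + u\right)$
$\frac{v{\left(\frac{G{\left(2,C{\left(6,6 \right)} \right)} + 3}{21 + 13} \right)}}{I} = \frac{2 \frac{\left(3 + 6\right) + 3}{21 + 13} \left(-4 + \frac{\left(3 + 6\right) + 3}{21 + 13}\right)}{364} = 2 \frac{9 + 3}{34} \left(-4 + \frac{9 + 3}{34}\right) \frac{1}{364} = 2 \cdot 12 \cdot \frac{1}{34} \left(-4 + 12 \cdot \frac{1}{34}\right) \frac{1}{364} = 2 \cdot \frac{6}{17} \left(-4 + \frac{6}{17}\right) \frac{1}{364} = 2 \cdot \frac{6}{17} \left(- \frac{62}{17}\right) \frac{1}{364} = \left(- \frac{744}{289}\right) \frac{1}{364} = - \frac{186}{26299}$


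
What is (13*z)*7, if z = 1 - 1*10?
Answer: -819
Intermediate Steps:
z = -9 (z = 1 - 10 = -9)
(13*z)*7 = (13*(-9))*7 = -117*7 = -819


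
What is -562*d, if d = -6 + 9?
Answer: -1686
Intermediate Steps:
d = 3
-562*d = -562*3 = -1686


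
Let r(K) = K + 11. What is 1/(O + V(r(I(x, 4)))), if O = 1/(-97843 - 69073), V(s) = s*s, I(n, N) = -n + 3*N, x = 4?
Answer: 166916/60256675 ≈ 0.0027701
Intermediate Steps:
r(K) = 11 + K
V(s) = s²
O = -1/166916 (O = 1/(-166916) = -1/166916 ≈ -5.9910e-6)
1/(O + V(r(I(x, 4)))) = 1/(-1/166916 + (11 + (-1*4 + 3*4))²) = 1/(-1/166916 + (11 + (-4 + 12))²) = 1/(-1/166916 + (11 + 8)²) = 1/(-1/166916 + 19²) = 1/(-1/166916 + 361) = 1/(60256675/166916) = 166916/60256675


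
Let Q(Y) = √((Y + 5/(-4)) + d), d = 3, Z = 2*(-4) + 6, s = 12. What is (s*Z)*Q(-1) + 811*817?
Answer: 662587 - 12*√3 ≈ 6.6257e+5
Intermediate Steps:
Z = -2 (Z = -8 + 6 = -2)
Q(Y) = √(7/4 + Y) (Q(Y) = √((Y + 5/(-4)) + 3) = √((Y + 5*(-¼)) + 3) = √((Y - 5/4) + 3) = √((-5/4 + Y) + 3) = √(7/4 + Y))
(s*Z)*Q(-1) + 811*817 = (12*(-2))*(√(7 + 4*(-1))/2) + 811*817 = -12*√(7 - 4) + 662587 = -12*√3 + 662587 = 662587 - 12*√3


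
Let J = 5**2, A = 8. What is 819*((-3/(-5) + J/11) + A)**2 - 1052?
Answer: 289695376/3025 ≈ 95767.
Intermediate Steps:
J = 25
819*((-3/(-5) + J/11) + A)**2 - 1052 = 819*((-3/(-5) + 25/11) + 8)**2 - 1052 = 819*((-3*(-1/5) + 25*(1/11)) + 8)**2 - 1052 = 819*((3/5 + 25/11) + 8)**2 - 1052 = 819*(158/55 + 8)**2 - 1052 = 819*(598/55)**2 - 1052 = 819*(357604/3025) - 1052 = 292877676/3025 - 1052 = 289695376/3025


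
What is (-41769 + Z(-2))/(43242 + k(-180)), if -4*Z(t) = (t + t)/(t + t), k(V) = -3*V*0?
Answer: -167077/172968 ≈ -0.96594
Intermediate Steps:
k(V) = 0
Z(t) = -¼ (Z(t) = -(t + t)/(4*(t + t)) = -2*t/(4*(2*t)) = -2*t*1/(2*t)/4 = -¼*1 = -¼)
(-41769 + Z(-2))/(43242 + k(-180)) = (-41769 - ¼)/(43242 + 0) = -167077/4/43242 = -167077/4*1/43242 = -167077/172968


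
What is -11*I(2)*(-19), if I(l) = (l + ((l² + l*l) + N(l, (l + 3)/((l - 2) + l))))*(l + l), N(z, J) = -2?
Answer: 6688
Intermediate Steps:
I(l) = 2*l*(-2 + l + 2*l²) (I(l) = (l + ((l² + l*l) - 2))*(l + l) = (l + ((l² + l²) - 2))*(2*l) = (l + (2*l² - 2))*(2*l) = (l + (-2 + 2*l²))*(2*l) = (-2 + l + 2*l²)*(2*l) = 2*l*(-2 + l + 2*l²))
-11*I(2)*(-19) = -22*2*(-2 + 2 + 2*2²)*(-19) = -22*2*(-2 + 2 + 2*4)*(-19) = -22*2*(-2 + 2 + 8)*(-19) = -22*2*8*(-19) = -11*32*(-19) = -352*(-19) = 6688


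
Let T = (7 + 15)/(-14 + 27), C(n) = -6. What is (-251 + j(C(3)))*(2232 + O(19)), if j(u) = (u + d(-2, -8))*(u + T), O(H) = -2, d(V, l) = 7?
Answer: -7401370/13 ≈ -5.6934e+5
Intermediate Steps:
T = 22/13 ≈ 1.6923
j(u) = (7 + u)*(22/13 + u) (j(u) = (u + 7)*(u + 22/13) = (7 + u)*(22/13 + u))
(-251 + j(C(3)))*(2232 + O(19)) = (-251 + (154/13 + (-6)² + (113/13)*(-6)))*(2232 - 2) = (-251 + (154/13 + 36 - 678/13))*2230 = (-251 - 56/13)*2230 = -3319/13*2230 = -7401370/13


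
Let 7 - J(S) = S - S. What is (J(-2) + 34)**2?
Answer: 1681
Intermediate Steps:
J(S) = 7 (J(S) = 7 - (S - S) = 7 - 1*0 = 7 + 0 = 7)
(J(-2) + 34)**2 = (7 + 34)**2 = 41**2 = 1681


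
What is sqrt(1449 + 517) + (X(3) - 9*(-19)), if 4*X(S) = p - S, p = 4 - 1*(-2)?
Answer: 687/4 + sqrt(1966) ≈ 216.09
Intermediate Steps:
p = 6 (p = 4 + 2 = 6)
X(S) = 3/2 - S/4 (X(S) = (6 - S)/4 = 3/2 - S/4)
sqrt(1449 + 517) + (X(3) - 9*(-19)) = sqrt(1449 + 517) + ((3/2 - 1/4*3) - 9*(-19)) = sqrt(1966) + ((3/2 - 3/4) + 171) = sqrt(1966) + (3/4 + 171) = sqrt(1966) + 687/4 = 687/4 + sqrt(1966)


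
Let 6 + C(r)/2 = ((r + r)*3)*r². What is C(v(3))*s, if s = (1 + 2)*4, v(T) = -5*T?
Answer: -486144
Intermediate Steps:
s = 12 (s = 3*4 = 12)
C(r) = -12 + 12*r³ (C(r) = -12 + 2*(((r + r)*3)*r²) = -12 + 2*(((2*r)*3)*r²) = -12 + 2*((6*r)*r²) = -12 + 2*(6*r³) = -12 + 12*r³)
C(v(3))*s = (-12 + 12*(-5*3)³)*12 = (-12 + 12*(-15)³)*12 = (-12 + 12*(-3375))*12 = (-12 - 40500)*12 = -40512*12 = -486144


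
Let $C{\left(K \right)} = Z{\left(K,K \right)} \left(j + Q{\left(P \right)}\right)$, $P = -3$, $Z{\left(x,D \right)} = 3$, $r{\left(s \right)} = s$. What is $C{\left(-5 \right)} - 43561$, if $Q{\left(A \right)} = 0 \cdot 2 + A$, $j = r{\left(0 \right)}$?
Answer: $-43570$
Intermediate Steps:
$j = 0$
$Q{\left(A \right)} = A$ ($Q{\left(A \right)} = 0 + A = A$)
$C{\left(K \right)} = -9$ ($C{\left(K \right)} = 3 \left(0 - 3\right) = 3 \left(-3\right) = -9$)
$C{\left(-5 \right)} - 43561 = -9 - 43561 = -43570$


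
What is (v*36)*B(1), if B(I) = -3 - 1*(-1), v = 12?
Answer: -864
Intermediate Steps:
B(I) = -2 (B(I) = -3 + 1 = -2)
(v*36)*B(1) = (12*36)*(-2) = 432*(-2) = -864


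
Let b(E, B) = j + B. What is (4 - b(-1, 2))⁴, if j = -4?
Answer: 1296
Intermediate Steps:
b(E, B) = -4 + B
(4 - b(-1, 2))⁴ = (4 - (-4 + 2))⁴ = (4 - 1*(-2))⁴ = (4 + 2)⁴ = 6⁴ = 1296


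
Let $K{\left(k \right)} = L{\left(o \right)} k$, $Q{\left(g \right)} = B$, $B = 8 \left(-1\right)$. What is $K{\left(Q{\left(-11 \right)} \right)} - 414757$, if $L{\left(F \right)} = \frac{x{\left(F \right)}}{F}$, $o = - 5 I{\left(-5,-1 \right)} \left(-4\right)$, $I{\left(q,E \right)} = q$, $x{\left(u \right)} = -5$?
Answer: $- \frac{2073787}{5} \approx -4.1476 \cdot 10^{5}$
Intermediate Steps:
$B = -8$
$o = -100$ ($o = - 5 \left(\left(-5\right) \left(-4\right)\right) = \left(-5\right) 20 = -100$)
$Q{\left(g \right)} = -8$
$L{\left(F \right)} = - \frac{5}{F}$
$K{\left(k \right)} = \frac{k}{20}$ ($K{\left(k \right)} = - \frac{5}{-100} k = \left(-5\right) \left(- \frac{1}{100}\right) k = \frac{k}{20}$)
$K{\left(Q{\left(-11 \right)} \right)} - 414757 = \frac{1}{20} \left(-8\right) - 414757 = - \frac{2}{5} - 414757 = - \frac{2073787}{5}$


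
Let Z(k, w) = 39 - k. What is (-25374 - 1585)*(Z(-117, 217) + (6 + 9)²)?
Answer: -10271379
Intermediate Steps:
(-25374 - 1585)*(Z(-117, 217) + (6 + 9)²) = (-25374 - 1585)*((39 - 1*(-117)) + (6 + 9)²) = -26959*((39 + 117) + 15²) = -26959*(156 + 225) = -26959*381 = -10271379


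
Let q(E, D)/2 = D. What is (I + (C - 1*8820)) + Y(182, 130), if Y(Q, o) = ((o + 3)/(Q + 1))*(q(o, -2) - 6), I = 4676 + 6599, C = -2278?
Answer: 31061/183 ≈ 169.73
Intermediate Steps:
q(E, D) = 2*D
I = 11275
Y(Q, o) = -10*(3 + o)/(1 + Q) (Y(Q, o) = ((o + 3)/(Q + 1))*(2*(-2) - 6) = ((3 + o)/(1 + Q))*(-4 - 6) = ((3 + o)/(1 + Q))*(-10) = -10*(3 + o)/(1 + Q))
(I + (C - 1*8820)) + Y(182, 130) = (11275 + (-2278 - 1*8820)) + 10*(-3 - 1*130)/(1 + 182) = (11275 + (-2278 - 8820)) + 10*(-3 - 130)/183 = (11275 - 11098) + 10*(1/183)*(-133) = 177 - 1330/183 = 31061/183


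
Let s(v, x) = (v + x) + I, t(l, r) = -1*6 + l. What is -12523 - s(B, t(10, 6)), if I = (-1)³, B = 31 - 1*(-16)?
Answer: -12573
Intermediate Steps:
t(l, r) = -6 + l
B = 47 (B = 31 + 16 = 47)
I = -1
s(v, x) = -1 + v + x (s(v, x) = (v + x) - 1 = -1 + v + x)
-12523 - s(B, t(10, 6)) = -12523 - (-1 + 47 + (-6 + 10)) = -12523 - (-1 + 47 + 4) = -12523 - 1*50 = -12523 - 50 = -12573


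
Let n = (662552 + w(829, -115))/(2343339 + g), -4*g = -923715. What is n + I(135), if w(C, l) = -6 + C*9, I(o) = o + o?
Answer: 2782889198/10297071 ≈ 270.26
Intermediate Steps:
g = 923715/4 (g = -¼*(-923715) = 923715/4 ≈ 2.3093e+5)
I(o) = 2*o
w(C, l) = -6 + 9*C
n = 2680028/10297071 (n = (662552 + (-6 + 9*829))/(2343339 + 923715/4) = (662552 + (-6 + 7461))/(10297071/4) = (662552 + 7455)*(4/10297071) = 670007*(4/10297071) = 2680028/10297071 ≈ 0.26027)
n + I(135) = 2680028/10297071 + 2*135 = 2680028/10297071 + 270 = 2782889198/10297071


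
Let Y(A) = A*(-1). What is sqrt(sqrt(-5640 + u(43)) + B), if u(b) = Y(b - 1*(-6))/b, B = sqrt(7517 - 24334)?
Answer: sqrt(43)*sqrt(I)*sqrt(sqrt(10430467) + 43*sqrt(16817))/43 ≈ 10.119 + 10.119*I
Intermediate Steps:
Y(A) = -A
B = I*sqrt(16817) (B = sqrt(-16817) = I*sqrt(16817) ≈ 129.68*I)
u(b) = (-6 - b)/b (u(b) = (-(b - 1*(-6)))/b = (-(b + 6))/b = (-(6 + b))/b = (-6 - b)/b)
sqrt(sqrt(-5640 + u(43)) + B) = sqrt(sqrt(-5640 + (-6 - 1*43)/43) + I*sqrt(16817)) = sqrt(sqrt(-5640 + (-6 - 43)/43) + I*sqrt(16817)) = sqrt(sqrt(-5640 + (1/43)*(-49)) + I*sqrt(16817)) = sqrt(sqrt(-5640 - 49/43) + I*sqrt(16817)) = sqrt(sqrt(-242569/43) + I*sqrt(16817)) = sqrt(I*sqrt(10430467)/43 + I*sqrt(16817)) = sqrt(I*sqrt(16817) + I*sqrt(10430467)/43)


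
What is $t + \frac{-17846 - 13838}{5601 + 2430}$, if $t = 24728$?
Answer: $\frac{198558884}{8031} \approx 24724.0$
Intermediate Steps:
$t + \frac{-17846 - 13838}{5601 + 2430} = 24728 + \frac{-17846 - 13838}{5601 + 2430} = 24728 - \frac{31684}{8031} = \frac{198558884}{8031}$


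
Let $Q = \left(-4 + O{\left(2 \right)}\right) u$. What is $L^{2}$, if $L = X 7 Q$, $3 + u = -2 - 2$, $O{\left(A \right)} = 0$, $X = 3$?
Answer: $345744$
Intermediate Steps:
$u = -7$ ($u = -3 - 4 = -7$)
$Q = 28$ ($Q = \left(-4 + 0\right) \left(-7\right) = \left(-4\right) \left(-7\right) = 28$)
$L = 588$ ($L = 3 \cdot 7 \cdot 28 = 21 \cdot 28 = 588$)
$L^{2} = 588^{2} = 345744$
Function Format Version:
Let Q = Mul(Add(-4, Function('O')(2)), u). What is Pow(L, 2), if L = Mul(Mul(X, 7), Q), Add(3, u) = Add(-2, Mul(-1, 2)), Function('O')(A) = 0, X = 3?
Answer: 345744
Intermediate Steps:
u = -7 (u = Add(-3, Add(-2, Mul(-1, 2))) = Add(-3, Add(-2, -2)) = Add(-3, -4) = -7)
Q = 28 (Q = Mul(Add(-4, 0), -7) = Mul(-4, -7) = 28)
L = 588 (L = Mul(Mul(3, 7), 28) = Mul(21, 28) = 588)
Pow(L, 2) = Pow(588, 2) = 345744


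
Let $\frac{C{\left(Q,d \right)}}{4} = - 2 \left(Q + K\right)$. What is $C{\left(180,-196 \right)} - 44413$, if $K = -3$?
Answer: $-45829$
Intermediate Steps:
$C{\left(Q,d \right)} = 24 - 8 Q$ ($C{\left(Q,d \right)} = 4 \left(- 2 \left(Q - 3\right)\right) = 4 \left(- 2 \left(-3 + Q\right)\right) = 4 \left(6 - 2 Q\right) = 24 - 8 Q$)
$C{\left(180,-196 \right)} - 44413 = \left(24 - 1440\right) - 44413 = -1416 - 44413 = -45829$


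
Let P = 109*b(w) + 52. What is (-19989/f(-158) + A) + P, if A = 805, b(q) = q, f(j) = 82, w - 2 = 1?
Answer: 77099/82 ≈ 940.23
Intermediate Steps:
w = 3 (w = 2 + 1 = 3)
P = 379 (P = 109*3 + 52 = 327 + 52 = 379)
(-19989/f(-158) + A) + P = (-19989/82 + 805) + 379 = 46021/82 + 379 = 77099/82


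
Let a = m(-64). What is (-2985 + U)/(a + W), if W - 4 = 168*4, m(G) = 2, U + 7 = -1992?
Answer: -2492/339 ≈ -7.3510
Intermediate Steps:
U = -1999 (U = -7 - 1992 = -1999)
a = 2
W = 676 (W = 4 + 168*4 = 4 + 672 = 676)
(-2985 + U)/(a + W) = (-2985 - 1999)/(2 + 676) = -4984/678 = -4984*1/678 = -2492/339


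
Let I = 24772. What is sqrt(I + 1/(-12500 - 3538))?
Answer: sqrt(8740453370)/594 ≈ 157.39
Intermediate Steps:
sqrt(I + 1/(-12500 - 3538)) = sqrt(24772 + 1/(-12500 - 3538)) = sqrt(24772 + 1/(-16038)) = sqrt(24772 - 1/16038) = sqrt(397293335/16038) = sqrt(8740453370)/594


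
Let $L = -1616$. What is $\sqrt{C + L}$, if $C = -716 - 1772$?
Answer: $6 i \sqrt{114} \approx 64.063 i$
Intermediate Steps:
$C = -2488$ ($C = -716 - 1772 = -2488$)
$\sqrt{C + L} = \sqrt{-2488 - 1616} = \sqrt{-4104} = 6 i \sqrt{114}$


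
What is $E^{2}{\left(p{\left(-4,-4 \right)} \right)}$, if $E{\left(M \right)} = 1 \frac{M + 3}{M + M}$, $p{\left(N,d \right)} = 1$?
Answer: $4$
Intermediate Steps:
$E{\left(M \right)} = \frac{3 + M}{2 M}$ ($E{\left(M \right)} = 1 \frac{3 + M}{2 M} = \frac{3 + M}{2 M}$)
$E^{2}{\left(p{\left(-4,-4 \right)} \right)} = \left(\frac{3 + 1}{2 \cdot 1}\right)^{2} = \left(\frac{1}{2} \cdot 1 \cdot 4\right)^{2} = 2^{2} = 4$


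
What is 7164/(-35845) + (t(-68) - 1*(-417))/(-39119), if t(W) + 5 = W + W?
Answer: -290141736/1402220555 ≈ -0.20692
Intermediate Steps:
t(W) = -5 + 2*W (t(W) = -5 + (W + W) = -5 + 2*W)
7164/(-35845) + (t(-68) - 1*(-417))/(-39119) = 7164/(-35845) + ((-5 + 2*(-68)) - 1*(-417))/(-39119) = 7164*(-1/35845) + ((-5 - 136) + 417)*(-1/39119) = -7164/35845 + (-141 + 417)*(-1/39119) = -7164/35845 + 276*(-1/39119) = -7164/35845 - 276/39119 = -290141736/1402220555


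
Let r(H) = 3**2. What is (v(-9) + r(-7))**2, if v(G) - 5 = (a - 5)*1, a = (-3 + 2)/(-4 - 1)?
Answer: 2116/25 ≈ 84.640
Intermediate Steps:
r(H) = 9
a = 1/5 (a = -1/(-5) = -1*(-1/5) = 1/5 ≈ 0.20000)
v(G) = 1/5 (v(G) = 5 + (1/5 - 5)*1 = 5 - 24/5*1 = 5 - 24/5 = 1/5)
(v(-9) + r(-7))**2 = (1/5 + 9)**2 = (46/5)**2 = 2116/25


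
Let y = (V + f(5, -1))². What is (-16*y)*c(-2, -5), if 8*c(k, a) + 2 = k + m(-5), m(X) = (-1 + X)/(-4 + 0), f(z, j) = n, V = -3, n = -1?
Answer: 80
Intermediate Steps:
f(z, j) = -1
m(X) = ¼ - X/4 (m(X) = (-1 + X)/(-4) = (-1 + X)*(-¼) = ¼ - X/4)
c(k, a) = -1/16 + k/8 (c(k, a) = -¼ + (k + (¼ - ¼*(-5)))/8 = -¼ + (k + (¼ + 5/4))/8 = -¼ + (k + 3/2)/8 = -¼ + (3/2 + k)/8 = -¼ + (3/16 + k/8) = -1/16 + k/8)
y = 16 (y = (-3 - 1)² = (-4)² = 16)
(-16*y)*c(-2, -5) = (-16*16)*(-1/16 + (⅛)*(-2)) = -256*(-1/16 - ¼) = -256*(-5/16) = 80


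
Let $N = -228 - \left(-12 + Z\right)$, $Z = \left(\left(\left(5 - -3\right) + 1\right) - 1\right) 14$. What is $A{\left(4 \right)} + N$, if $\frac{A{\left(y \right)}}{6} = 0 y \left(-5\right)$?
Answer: $-328$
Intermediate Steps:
$A{\left(y \right)} = 0$ ($A{\left(y \right)} = 6 \cdot 0 y \left(-5\right) = 6 \cdot 0 \left(-5\right) = 6 \cdot 0 = 0$)
$Z = 112$ ($Z = \left(\left(\left(5 + 3\right) + 1\right) - 1\right) 14 = \left(\left(8 + 1\right) - 1\right) 14 = \left(9 - 1\right) 14 = 8 \cdot 14 = 112$)
$N = -328$ ($N = -228 + \left(12 - 112\right) = -228 - 100 = -328$)
$A{\left(4 \right)} + N = 0 - 328 = -328$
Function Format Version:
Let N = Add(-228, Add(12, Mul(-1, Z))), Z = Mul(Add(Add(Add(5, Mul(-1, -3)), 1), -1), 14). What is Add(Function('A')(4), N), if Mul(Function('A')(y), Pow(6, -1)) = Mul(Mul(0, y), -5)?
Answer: -328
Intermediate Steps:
Function('A')(y) = 0 (Function('A')(y) = Mul(6, Mul(Mul(0, y), -5)) = Mul(6, Mul(0, -5)) = Mul(6, 0) = 0)
Z = 112 (Z = Mul(Add(Add(Add(5, 3), 1), -1), 14) = Mul(Add(Add(8, 1), -1), 14) = Mul(Add(9, -1), 14) = Mul(8, 14) = 112)
N = -328 (N = Add(-228, Add(12, Mul(-1, 112))) = Add(-228, Add(12, -112)) = Add(-228, -100) = -328)
Add(Function('A')(4), N) = Add(0, -328) = -328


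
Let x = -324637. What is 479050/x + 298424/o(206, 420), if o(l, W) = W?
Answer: 3452795396/4869555 ≈ 709.06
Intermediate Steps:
479050/x + 298424/o(206, 420) = 479050/(-324637) + 298424/420 = 479050*(-1/324637) + 298424*(1/420) = -479050/324637 + 10658/15 = 3452795396/4869555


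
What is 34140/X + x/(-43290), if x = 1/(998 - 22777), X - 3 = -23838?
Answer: -2145842181571/1498129713990 ≈ -1.4323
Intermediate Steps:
X = -23835 (X = 3 - 23838 = -23835)
x = -1/21779 (x = 1/(-21779) = -1/21779 ≈ -4.5916e-5)
34140/X + x/(-43290) = 34140/(-23835) - 1/21779/(-43290) = 34140*(-1/23835) - 1/21779*(-1/43290) = -2276/1589 + 1/942812910 = -2145842181571/1498129713990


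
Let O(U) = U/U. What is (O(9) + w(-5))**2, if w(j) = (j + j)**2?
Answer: 10201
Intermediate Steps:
w(j) = 4*j**2 (w(j) = (2*j)**2 = 4*j**2)
O(U) = 1
(O(9) + w(-5))**2 = (1 + 4*(-5)**2)**2 = (1 + 4*25)**2 = (1 + 100)**2 = 101**2 = 10201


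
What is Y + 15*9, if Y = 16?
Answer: 151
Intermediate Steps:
Y + 15*9 = 16 + 15*9 = 16 + 135 = 151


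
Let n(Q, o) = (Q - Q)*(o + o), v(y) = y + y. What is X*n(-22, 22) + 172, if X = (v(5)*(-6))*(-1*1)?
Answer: 172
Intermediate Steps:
v(y) = 2*y
n(Q, o) = 0 (n(Q, o) = 0*(2*o) = 0)
X = 60 (X = ((2*5)*(-6))*(-1*1) = (10*(-6))*(-1) = -60*(-1) = 60)
X*n(-22, 22) + 172 = 60*0 + 172 = 0 + 172 = 172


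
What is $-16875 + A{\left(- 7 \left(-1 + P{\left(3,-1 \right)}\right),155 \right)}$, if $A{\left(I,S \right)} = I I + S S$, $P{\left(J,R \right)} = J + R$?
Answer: $7199$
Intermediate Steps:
$A{\left(I,S \right)} = I^{2} + S^{2}$
$-16875 + A{\left(- 7 \left(-1 + P{\left(3,-1 \right)}\right),155 \right)} = -16875 + \left(\left(- 7 \left(-1 + \left(3 - 1\right)\right)\right)^{2} + 155^{2}\right) = -16875 + \left(\left(- 7 \left(-1 + 2\right)\right)^{2} + 24025\right) = -16875 + \left(\left(\left(-7\right) 1\right)^{2} + 24025\right) = -16875 + \left(\left(-7\right)^{2} + 24025\right) = -16875 + \left(49 + 24025\right) = -16875 + 24074 = 7199$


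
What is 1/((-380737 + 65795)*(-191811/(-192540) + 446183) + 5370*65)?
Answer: -32090/4509342350535567 ≈ -7.1163e-12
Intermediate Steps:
1/((-380737 + 65795)*(-191811/(-192540) + 446183) + 5370*65) = 1/(-314942*(-191811*(-1/192540) + 446183) + 349050) = 1/(-314942*(63937/64180 + 446183) + 349050) = 1/(-314942*28636088877/64180 + 349050) = 1/(-4509353551550067/32090 + 349050) = 1/(-4509342350535567/32090) = -32090/4509342350535567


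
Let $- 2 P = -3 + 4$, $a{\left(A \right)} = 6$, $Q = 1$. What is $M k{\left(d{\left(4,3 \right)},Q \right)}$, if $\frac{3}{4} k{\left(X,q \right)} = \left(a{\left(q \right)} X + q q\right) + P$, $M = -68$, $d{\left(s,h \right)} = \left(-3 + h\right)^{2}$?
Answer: $- \frac{136}{3} \approx -45.333$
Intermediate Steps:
$P = - \frac{1}{2}$ ($P = - \frac{-3 + 4}{2} = \left(- \frac{1}{2}\right) 1 = - \frac{1}{2} \approx -0.5$)
$k{\left(X,q \right)} = - \frac{2}{3} + 8 X + \frac{4 q^{2}}{3}$ ($k{\left(X,q \right)} = \frac{4 \left(\left(6 X + q q\right) - \frac{1}{2}\right)}{3} = \frac{4 \left(\left(6 X + q^{2}\right) - \frac{1}{2}\right)}{3} = \frac{4 \left(\left(q^{2} + 6 X\right) - \frac{1}{2}\right)}{3} = \frac{4 \left(- \frac{1}{2} + q^{2} + 6 X\right)}{3} = - \frac{2}{3} + 8 X + \frac{4 q^{2}}{3}$)
$M k{\left(d{\left(4,3 \right)},Q \right)} = - 68 \left(- \frac{2}{3} + 8 \left(-3 + 3\right)^{2} + \frac{4 \cdot 1^{2}}{3}\right) = - 68 \left(- \frac{2}{3} + 8 \cdot 0^{2} + \frac{4}{3} \cdot 1\right) = - 68 \left(- \frac{2}{3} + 8 \cdot 0 + \frac{4}{3}\right) = - 68 \left(- \frac{2}{3} + 0 + \frac{4}{3}\right) = \left(-68\right) \frac{2}{3} = - \frac{136}{3}$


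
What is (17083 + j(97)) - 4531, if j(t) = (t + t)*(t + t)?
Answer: 50188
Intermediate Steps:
j(t) = 4*t² (j(t) = (2*t)*(2*t) = 4*t²)
(17083 + j(97)) - 4531 = (17083 + 4*97²) - 4531 = (17083 + 4*9409) - 4531 = (17083 + 37636) - 4531 = 54719 - 4531 = 50188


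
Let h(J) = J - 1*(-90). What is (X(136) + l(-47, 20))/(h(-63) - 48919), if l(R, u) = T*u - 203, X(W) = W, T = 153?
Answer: -2993/48892 ≈ -0.061217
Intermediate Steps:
h(J) = 90 + J (h(J) = J + 90 = 90 + J)
l(R, u) = -203 + 153*u (l(R, u) = 153*u - 203 = -203 + 153*u)
(X(136) + l(-47, 20))/(h(-63) - 48919) = (136 + (-203 + 153*20))/((90 - 63) - 48919) = (136 + (-203 + 3060))/(27 - 48919) = (136 + 2857)/(-48892) = 2993*(-1/48892) = -2993/48892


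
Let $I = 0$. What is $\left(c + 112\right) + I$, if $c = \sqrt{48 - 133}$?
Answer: $112 + i \sqrt{85} \approx 112.0 + 9.2195 i$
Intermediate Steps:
$c = i \sqrt{85}$ ($c = \sqrt{-85} = i \sqrt{85} \approx 9.2195 i$)
$\left(c + 112\right) + I = \left(i \sqrt{85} + 112\right) + 0 = \left(112 + i \sqrt{85}\right) + 0 = 112 + i \sqrt{85}$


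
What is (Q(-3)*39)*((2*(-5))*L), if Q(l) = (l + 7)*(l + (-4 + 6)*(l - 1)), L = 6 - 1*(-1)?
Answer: 120120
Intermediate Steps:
L = 7 (L = 6 + 1 = 7)
Q(l) = (-2 + 3*l)*(7 + l) (Q(l) = (7 + l)*(l + 2*(-1 + l)) = (7 + l)*(l + (-2 + 2*l)) = (7 + l)*(-2 + 3*l) = (-2 + 3*l)*(7 + l))
(Q(-3)*39)*((2*(-5))*L) = ((-14 + 3*(-3)**2 + 19*(-3))*39)*((2*(-5))*7) = ((-14 + 3*9 - 57)*39)*(-10*7) = ((-14 + 27 - 57)*39)*(-70) = -44*39*(-70) = -1716*(-70) = 120120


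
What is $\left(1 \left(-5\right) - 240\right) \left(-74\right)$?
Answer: $18130$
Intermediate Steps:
$\left(1 \left(-5\right) - 240\right) \left(-74\right) = \left(-5 - 240\right) \left(-74\right) = \left(-245\right) \left(-74\right) = 18130$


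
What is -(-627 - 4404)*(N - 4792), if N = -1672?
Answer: -32520384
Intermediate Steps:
-(-627 - 4404)*(N - 4792) = -(-627 - 4404)*(-1672 - 4792) = -(-5031)*(-6464) = -1*32520384 = -32520384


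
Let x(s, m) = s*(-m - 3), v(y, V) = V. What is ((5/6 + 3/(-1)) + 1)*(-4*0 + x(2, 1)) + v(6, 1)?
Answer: 31/3 ≈ 10.333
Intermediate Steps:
x(s, m) = s*(-3 - m)
((5/6 + 3/(-1)) + 1)*(-4*0 + x(2, 1)) + v(6, 1) = ((5/6 + 3/(-1)) + 1)*(-4*0 - 1*2*(3 + 1)) + 1 = ((5*(⅙) + 3*(-1)) + 1)*(0 - 1*2*4) + 1 = ((⅚ - 3) + 1)*(0 - 8) + 1 = (-13/6 + 1)*(-8) + 1 = -7/6*(-8) + 1 = 28/3 + 1 = 31/3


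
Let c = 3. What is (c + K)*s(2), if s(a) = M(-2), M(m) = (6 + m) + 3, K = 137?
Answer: 980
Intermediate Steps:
M(m) = 9 + m
s(a) = 7 (s(a) = 9 - 2 = 7)
(c + K)*s(2) = (3 + 137)*7 = 140*7 = 980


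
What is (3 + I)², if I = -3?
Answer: 0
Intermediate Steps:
(3 + I)² = (3 - 3)² = 0² = 0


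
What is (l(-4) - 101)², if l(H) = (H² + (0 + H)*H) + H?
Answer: 5329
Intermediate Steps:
l(H) = H + 2*H² (l(H) = (H² + H*H) + H = (H² + H²) + H = 2*H² + H = H + 2*H²)
(l(-4) - 101)² = (-4*(1 + 2*(-4)) - 101)² = (-4*(1 - 8) - 101)² = (-4*(-7) - 101)² = (28 - 101)² = (-73)² = 5329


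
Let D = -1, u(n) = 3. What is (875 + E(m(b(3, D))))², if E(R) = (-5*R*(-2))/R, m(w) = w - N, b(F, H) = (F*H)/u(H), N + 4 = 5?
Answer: 783225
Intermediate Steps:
N = 1 (N = -4 + 5 = 1)
b(F, H) = F*H/3 (b(F, H) = (F*H)/3 = (F*H)*(⅓) = F*H/3)
m(w) = -1 + w (m(w) = w - 1*1 = w - 1 = -1 + w)
E(R) = 10 (E(R) = (10*R)/R = 10)
(875 + E(m(b(3, D))))² = (875 + 10)² = 885² = 783225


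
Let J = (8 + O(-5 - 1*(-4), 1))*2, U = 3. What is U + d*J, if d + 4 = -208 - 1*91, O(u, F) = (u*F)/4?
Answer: -9387/2 ≈ -4693.5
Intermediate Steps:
O(u, F) = F*u/4 (O(u, F) = (F*u)*(¼) = F*u/4)
d = -303 (d = -4 + (-208 - 1*91) = -4 + (-208 - 91) = -4 - 299 = -303)
J = 31/2 (J = (8 + (¼)*1*(-5 - 1*(-4)))*2 = (8 + (¼)*1*(-5 + 4))*2 = (8 + (¼)*1*(-1))*2 = (8 - ¼)*2 = (31/4)*2 = 31/2 ≈ 15.500)
U + d*J = 3 - 303*31/2 = 3 - 9393/2 = -9387/2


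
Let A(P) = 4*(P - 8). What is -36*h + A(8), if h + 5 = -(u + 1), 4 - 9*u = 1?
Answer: 228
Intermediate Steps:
u = ⅓ (u = 4/9 - ⅑*1 = 4/9 - ⅑ = ⅓ ≈ 0.33333)
h = -19/3 (h = -5 - (⅓ + 1) = -5 - 1*4/3 = -5 - 4/3 = -19/3 ≈ -6.3333)
A(P) = -32 + 4*P (A(P) = 4*(-8 + P) = -32 + 4*P)
-36*h + A(8) = -36*(-19/3) + (-32 + 4*8) = 228 + (-32 + 32) = 228 + 0 = 228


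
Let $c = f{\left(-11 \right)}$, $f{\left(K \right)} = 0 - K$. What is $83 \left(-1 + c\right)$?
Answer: $830$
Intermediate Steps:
$f{\left(K \right)} = - K$
$c = 11$ ($c = \left(-1\right) \left(-11\right) = 11$)
$83 \left(-1 + c\right) = 83 \left(-1 + 11\right) = 83 \cdot 10 = 830$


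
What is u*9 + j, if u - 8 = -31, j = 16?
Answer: -191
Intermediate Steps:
u = -23 (u = 8 - 31 = -23)
u*9 + j = -23*9 + 16 = -207 + 16 = -191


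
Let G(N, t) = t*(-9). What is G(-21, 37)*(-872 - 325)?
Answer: 398601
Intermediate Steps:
G(N, t) = -9*t
G(-21, 37)*(-872 - 325) = (-9*37)*(-872 - 325) = -333*(-1197) = 398601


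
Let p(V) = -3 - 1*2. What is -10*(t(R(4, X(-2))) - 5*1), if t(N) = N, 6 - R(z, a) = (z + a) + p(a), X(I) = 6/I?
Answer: -50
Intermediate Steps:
p(V) = -5 (p(V) = -3 - 2 = -5)
R(z, a) = 11 - a - z (R(z, a) = 6 - ((z + a) - 5) = 6 - ((a + z) - 5) = 6 - (-5 + a + z) = 6 + (5 - a - z) = 11 - a - z)
-10*(t(R(4, X(-2))) - 5*1) = -10*((11 - 6/(-2) - 1*4) - 5*1) = -10*((11 - 6*(-1)/2 - 4) - 5) = -10*((11 - 1*(-3) - 4) - 5) = -10*((11 + 3 - 4) - 5) = -10*(10 - 5) = -10*5 = -50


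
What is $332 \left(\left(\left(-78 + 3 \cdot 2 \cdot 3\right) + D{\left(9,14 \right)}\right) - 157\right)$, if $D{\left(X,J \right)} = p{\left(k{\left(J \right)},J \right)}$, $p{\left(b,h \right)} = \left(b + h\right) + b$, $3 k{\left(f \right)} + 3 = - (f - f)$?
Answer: $-68060$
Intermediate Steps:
$k{\left(f \right)} = -1$ ($k{\left(f \right)} = -1 + \frac{\left(-1\right) \left(f - f\right)}{3} = -1 + \frac{\left(-1\right) 0}{3} = -1 + \frac{1}{3} \cdot 0 = -1 + 0 = -1$)
$p{\left(b,h \right)} = h + 2 b$
$D{\left(X,J \right)} = -2 + J$ ($D{\left(X,J \right)} = J + 2 \left(-1\right) = J - 2 = -2 + J$)
$332 \left(\left(\left(-78 + 3 \cdot 2 \cdot 3\right) + D{\left(9,14 \right)}\right) - 157\right) = 332 \left(\left(\left(-78 + 3 \cdot 2 \cdot 3\right) + \left(-2 + 14\right)\right) - 157\right) = 332 \left(\left(\left(-78 + 6 \cdot 3\right) + 12\right) - 157\right) = 332 \left(\left(\left(-78 + 18\right) + 12\right) - 157\right) = 332 \left(\left(-60 + 12\right) - 157\right) = 332 \left(-48 - 157\right) = 332 \left(-205\right) = -68060$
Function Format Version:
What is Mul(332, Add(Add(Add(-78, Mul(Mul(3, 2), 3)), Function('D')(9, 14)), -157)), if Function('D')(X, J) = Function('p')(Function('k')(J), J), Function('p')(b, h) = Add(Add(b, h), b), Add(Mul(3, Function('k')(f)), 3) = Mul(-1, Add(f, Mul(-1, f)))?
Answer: -68060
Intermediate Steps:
Function('k')(f) = -1 (Function('k')(f) = Add(-1, Mul(Rational(1, 3), Mul(-1, Add(f, Mul(-1, f))))) = Add(-1, Mul(Rational(1, 3), Mul(-1, 0))) = Add(-1, Mul(Rational(1, 3), 0)) = Add(-1, 0) = -1)
Function('p')(b, h) = Add(h, Mul(2, b))
Function('D')(X, J) = Add(-2, J) (Function('D')(X, J) = Add(J, Mul(2, -1)) = Add(J, -2) = Add(-2, J))
Mul(332, Add(Add(Add(-78, Mul(Mul(3, 2), 3)), Function('D')(9, 14)), -157)) = Mul(332, Add(Add(Add(-78, Mul(Mul(3, 2), 3)), Add(-2, 14)), -157)) = Mul(332, Add(Add(Add(-78, Mul(6, 3)), 12), -157)) = Mul(332, Add(Add(Add(-78, 18), 12), -157)) = Mul(332, Add(Add(-60, 12), -157)) = Mul(332, Add(-48, -157)) = Mul(332, -205) = -68060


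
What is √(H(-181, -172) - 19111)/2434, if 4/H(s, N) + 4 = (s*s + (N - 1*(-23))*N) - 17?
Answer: I*√15895459527/2219808 ≈ 0.056796*I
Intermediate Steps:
H(s, N) = 4/(-21 + s² + N*(23 + N)) (H(s, N) = 4/(-4 + ((s*s + (N - 1*(-23))*N) - 17)) = 4/(-4 + ((s² + (N + 23)*N) - 17)) = 4/(-4 + ((s² + (23 + N)*N) - 17)) = 4/(-4 + ((s² + N*(23 + N)) - 17)) = 4/(-4 + (-17 + s² + N*(23 + N))) = 4/(-21 + s² + N*(23 + N)))
√(H(-181, -172) - 19111)/2434 = √(4/(-21 + (-172)² + (-181)² + 23*(-172)) - 19111)/2434 = √(4/(-21 + 29584 + 32761 - 3956) - 19111)*(1/2434) = √(4/58368 - 19111)*(1/2434) = √(4*(1/58368) - 19111)*(1/2434) = √(1/14592 - 19111)*(1/2434) = √(-278867711/14592)*(1/2434) = (I*√15895459527/912)*(1/2434) = I*√15895459527/2219808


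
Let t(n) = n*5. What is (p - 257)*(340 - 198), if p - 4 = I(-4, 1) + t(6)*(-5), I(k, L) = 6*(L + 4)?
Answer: -52966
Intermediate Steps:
t(n) = 5*n
I(k, L) = 24 + 6*L (I(k, L) = 6*(4 + L) = 24 + 6*L)
p = -116 (p = 4 + ((24 + 6*1) + (5*6)*(-5)) = 4 + ((24 + 6) + 30*(-5)) = 4 + (30 - 150) = 4 - 120 = -116)
(p - 257)*(340 - 198) = (-116 - 257)*(340 - 198) = -373*142 = -52966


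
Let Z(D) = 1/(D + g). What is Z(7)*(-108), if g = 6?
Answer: -108/13 ≈ -8.3077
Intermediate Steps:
Z(D) = 1/(6 + D) (Z(D) = 1/(D + 6) = 1/(6 + D))
Z(7)*(-108) = -108/(6 + 7) = -108/13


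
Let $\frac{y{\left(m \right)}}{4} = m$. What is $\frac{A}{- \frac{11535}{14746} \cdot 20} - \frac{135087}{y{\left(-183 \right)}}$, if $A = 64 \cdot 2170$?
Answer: $- \frac{24465269141}{2814540} \approx -8692.5$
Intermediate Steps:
$y{\left(m \right)} = 4 m$
$A = 138880$
$\frac{A}{- \frac{11535}{14746} \cdot 20} - \frac{135087}{y{\left(-183 \right)}} = \frac{138880}{- \frac{11535}{14746} \cdot 20} - \frac{135087}{4 \left(-183\right)} = \frac{138880}{\left(-11535\right) \frac{1}{14746} \cdot 20} - \frac{135087}{-732} = \frac{138880}{\left(- \frac{11535}{14746}\right) 20} - - \frac{45029}{244} = \frac{138880}{- \frac{115350}{7373}} + \frac{45029}{244} = 138880 \left(- \frac{7373}{115350}\right) + \frac{45029}{244} = - \frac{102396224}{11535} + \frac{45029}{244} = - \frac{24465269141}{2814540}$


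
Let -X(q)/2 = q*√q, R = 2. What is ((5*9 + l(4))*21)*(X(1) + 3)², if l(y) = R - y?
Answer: 903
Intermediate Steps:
l(y) = 2 - y
X(q) = -2*q^(3/2) (X(q) = -2*q*√q = -2*q^(3/2))
((5*9 + l(4))*21)*(X(1) + 3)² = ((5*9 + (2 - 1*4))*21)*(-2*1^(3/2) + 3)² = ((45 + (2 - 4))*21)*(-2*1 + 3)² = ((45 - 2)*21)*(-2 + 3)² = (43*21)*1² = 903*1 = 903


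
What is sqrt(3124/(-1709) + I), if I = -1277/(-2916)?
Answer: I*sqrt(11838569419)/92286 ≈ 1.179*I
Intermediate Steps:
I = 1277/2916 (I = -1277*(-1/2916) = 1277/2916 ≈ 0.43793)
sqrt(3124/(-1709) + I) = sqrt(3124/(-1709) + 1277/2916) = sqrt(3124*(-1/1709) + 1277/2916) = sqrt(-3124/1709 + 1277/2916) = sqrt(-6927191/4983444) = I*sqrt(11838569419)/92286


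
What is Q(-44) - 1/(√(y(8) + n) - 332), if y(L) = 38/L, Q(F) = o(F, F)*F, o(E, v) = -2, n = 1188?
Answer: 38380328/436125 + 2*√4771/436125 ≈ 88.003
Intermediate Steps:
Q(F) = -2*F
Q(-44) - 1/(√(y(8) + n) - 332) = -2*(-44) - 1/(√(38/8 + 1188) - 332) = 88 - 1/(√(38*(⅛) + 1188) - 332) = 88 - 1/(√(19/4 + 1188) - 332) = 88 - 1/(√(4771/4) - 332) = 88 - 1/(√4771/2 - 332) = 88 - 1/(-332 + √4771/2)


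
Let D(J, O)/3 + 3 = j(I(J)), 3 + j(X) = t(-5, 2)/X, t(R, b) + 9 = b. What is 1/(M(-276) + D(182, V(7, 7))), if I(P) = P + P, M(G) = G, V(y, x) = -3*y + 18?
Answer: -52/15291 ≈ -0.0034007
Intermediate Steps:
V(y, x) = 18 - 3*y
t(R, b) = -9 + b
I(P) = 2*P
j(X) = -3 - 7/X (j(X) = -3 + (-9 + 2)/X = -3 - 7/X)
D(J, O) = -18 - 21/(2*J) (D(J, O) = -9 + 3*(-3 - 7*1/(2*J)) = -9 + 3*(-3 - 7/(2*J)) = -9 + (-9 - 21/(2*J)) = -18 - 21/(2*J))
1/(M(-276) + D(182, V(7, 7))) = 1/(-276 + (-18 - 21/2/182)) = 1/(-276 + (-18 - 21/2*1/182)) = 1/(-276 + (-18 - 3/52)) = 1/(-276 - 939/52) = 1/(-15291/52) = -52/15291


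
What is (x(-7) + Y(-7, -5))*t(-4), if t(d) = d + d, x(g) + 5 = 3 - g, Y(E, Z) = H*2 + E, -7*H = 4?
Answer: 176/7 ≈ 25.143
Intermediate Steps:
H = -4/7 (H = -⅐*4 = -4/7 ≈ -0.57143)
Y(E, Z) = -8/7 + E (Y(E, Z) = -4/7*2 + E = -8/7 + E)
x(g) = -2 - g (x(g) = -5 + (3 - g) = -2 - g)
t(d) = 2*d
(x(-7) + Y(-7, -5))*t(-4) = ((-2 - 1*(-7)) + (-8/7 - 7))*(2*(-4)) = ((-2 + 7) - 57/7)*(-8) = (5 - 57/7)*(-8) = -22/7*(-8) = 176/7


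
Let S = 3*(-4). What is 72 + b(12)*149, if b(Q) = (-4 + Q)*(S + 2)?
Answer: -11848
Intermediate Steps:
S = -12
b(Q) = 40 - 10*Q (b(Q) = (-4 + Q)*(-12 + 2) = (-4 + Q)*(-10) = 40 - 10*Q)
72 + b(12)*149 = 72 + (40 - 10*12)*149 = 72 + (40 - 120)*149 = 72 - 80*149 = 72 - 11920 = -11848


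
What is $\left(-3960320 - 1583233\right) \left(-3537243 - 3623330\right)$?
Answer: $39695015935869$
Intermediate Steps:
$\left(-3960320 - 1583233\right) \left(-3537243 - 3623330\right) = \left(-5543553\right) \left(-7160573\right) = 39695015935869$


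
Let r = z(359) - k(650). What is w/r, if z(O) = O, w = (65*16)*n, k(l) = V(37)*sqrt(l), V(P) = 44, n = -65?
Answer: 24268400/1129519 + 14872000*sqrt(26)/1129519 ≈ 88.623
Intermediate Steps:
k(l) = 44*sqrt(l)
w = -67600 (w = (65*16)*(-65) = 1040*(-65) = -67600)
r = 359 - 220*sqrt(26) (r = 359 - 44*sqrt(650) = 359 - 44*5*sqrt(26) = 359 - 220*sqrt(26) ≈ -762.78)
w/r = -67600/(359 - 220*sqrt(26))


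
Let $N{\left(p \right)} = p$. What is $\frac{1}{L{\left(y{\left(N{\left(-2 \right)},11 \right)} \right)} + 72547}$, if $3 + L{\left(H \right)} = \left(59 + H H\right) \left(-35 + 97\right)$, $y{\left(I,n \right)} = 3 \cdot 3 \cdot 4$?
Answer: $\frac{1}{156554} \approx 6.3876 \cdot 10^{-6}$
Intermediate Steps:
$y{\left(I,n \right)} = 36$ ($y{\left(I,n \right)} = 9 \cdot 4 = 36$)
$L{\left(H \right)} = 3655 + 62 H^{2}$ ($L{\left(H \right)} = -3 + \left(59 + H H\right) \left(-35 + 97\right) = -3 + \left(59 + H^{2}\right) 62 = -3 + \left(3658 + 62 H^{2}\right) = 3655 + 62 H^{2}$)
$\frac{1}{L{\left(y{\left(N{\left(-2 \right)},11 \right)} \right)} + 72547} = \frac{1}{\left(3655 + 62 \cdot 36^{2}\right) + 72547} = \frac{1}{\left(3655 + 62 \cdot 1296\right) + 72547} = \frac{1}{\left(3655 + 80352\right) + 72547} = \frac{1}{84007 + 72547} = \frac{1}{156554}$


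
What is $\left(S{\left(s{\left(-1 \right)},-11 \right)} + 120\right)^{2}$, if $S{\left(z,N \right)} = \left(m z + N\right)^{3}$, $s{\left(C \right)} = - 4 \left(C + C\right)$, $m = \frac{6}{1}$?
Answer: $2577897529$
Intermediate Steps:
$m = 6$ ($m = 6 \cdot 1 = 6$)
$s{\left(C \right)} = - 8 C$ ($s{\left(C \right)} = - 4 \cdot 2 C = - 8 C$)
$S{\left(z,N \right)} = \left(N + 6 z\right)^{3}$ ($S{\left(z,N \right)} = \left(6 z + N\right)^{3} = \left(N + 6 z\right)^{3}$)
$\left(S{\left(s{\left(-1 \right)},-11 \right)} + 120\right)^{2} = \left(\left(-11 + 6 \left(\left(-8\right) \left(-1\right)\right)\right)^{3} + 120\right)^{2} = \left(\left(-11 + 6 \cdot 8\right)^{3} + 120\right)^{2} = \left(\left(-11 + 48\right)^{3} + 120\right)^{2} = \left(37^{3} + 120\right)^{2} = \left(50653 + 120\right)^{2} = 50773^{2} = 2577897529$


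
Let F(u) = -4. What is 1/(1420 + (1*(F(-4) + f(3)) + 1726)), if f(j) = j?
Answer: 1/3145 ≈ 0.00031797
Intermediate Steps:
1/(1420 + (1*(F(-4) + f(3)) + 1726)) = 1/(1420 + (1*(-4 + 3) + 1726)) = 1/(1420 + (1*(-1) + 1726)) = 1/(1420 + (-1 + 1726)) = 1/(1420 + 1725) = 1/3145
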